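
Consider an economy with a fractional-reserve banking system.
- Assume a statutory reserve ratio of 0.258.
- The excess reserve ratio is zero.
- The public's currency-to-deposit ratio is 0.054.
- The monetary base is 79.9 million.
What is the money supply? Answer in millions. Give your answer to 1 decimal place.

The money multiplier is m = (1 + c) / (rr + c) = (1 + 0.054) / (0.258 + 0.054) ≈ 3.3782.
So M = m × MB = 3.3782 × 79.9 ≈ 269.9182 million.

269.9 million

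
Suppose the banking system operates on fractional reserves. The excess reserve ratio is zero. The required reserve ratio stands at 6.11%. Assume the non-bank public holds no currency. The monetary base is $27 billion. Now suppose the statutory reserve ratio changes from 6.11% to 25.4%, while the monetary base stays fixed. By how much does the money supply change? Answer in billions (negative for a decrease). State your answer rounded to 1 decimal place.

Initially m₁ = 1 / (0.0611) ≈ 16.3666, so M₁ = 16.3666 × 27 = 441.8982 billion.
After the change m₂ = 1 / (0.254) ≈ 3.9370, so M₂ = 3.9370 × 27 = 106.299 billion.
ΔM = M₂ − M₁ = 106.299 − 441.8982 = -335.5992 billion.

-335.6 billion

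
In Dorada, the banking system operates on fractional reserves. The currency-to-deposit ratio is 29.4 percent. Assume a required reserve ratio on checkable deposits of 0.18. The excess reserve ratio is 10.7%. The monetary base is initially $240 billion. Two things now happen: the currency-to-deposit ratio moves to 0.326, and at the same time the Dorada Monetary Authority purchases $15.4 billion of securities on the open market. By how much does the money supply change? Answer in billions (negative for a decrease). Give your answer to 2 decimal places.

$17.94 billion

Before: m₁ = (1 + 0.294) / (0.18 + 0.107 + 0.294) ≈ 2.227194, MB₁ = 240, so M₁ = 2.227194 × 240 ≈ 534.5266 billion.
After: m₂ = (1 + 0.326) / (0.18 + 0.107 + 0.326) ≈ 2.163132, MB₂ = 240 + 15.4 = 255.4, so M₂ = 2.163132 × 255.4 ≈ 552.4639 billion.
ΔM = M₂ − M₁ = 552.4639 − 534.5266 = 17.9373 billion.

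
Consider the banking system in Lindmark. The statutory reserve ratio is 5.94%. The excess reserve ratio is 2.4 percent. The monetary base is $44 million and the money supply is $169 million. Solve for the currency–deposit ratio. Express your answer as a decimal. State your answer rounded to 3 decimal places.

0.239

Using m = M/MB = 169/44 ≈ 3.840909. From m = (1 + c)/(c + rr + e), rearranging gives 1 + c = m·(c + rr + e), so c·(1 − m) = m·(rr + e) − 1.
Hence c = [m·(rr + e) − 1]/(1 − m) = [3.840909 × (0.0594 + 0.024) − 1] / (1 − 3.840909) ≈ 0.239243.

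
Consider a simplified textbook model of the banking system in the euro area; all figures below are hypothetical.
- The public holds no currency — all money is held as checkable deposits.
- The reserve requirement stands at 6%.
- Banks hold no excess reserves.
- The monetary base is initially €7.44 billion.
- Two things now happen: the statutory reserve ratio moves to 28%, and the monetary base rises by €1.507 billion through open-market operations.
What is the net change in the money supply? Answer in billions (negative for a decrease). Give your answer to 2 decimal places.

-92.05 billion

Before: m₁ = 1 / (0.06) ≈ 16.6667, MB₁ = 7.44, so M₁ = 16.6667 × 7.44 ≈ 124.0002 billion.
After: m₂ = 1 / (0.28) ≈ 3.5714, MB₂ = 7.44 + 1.507 = 8.947, so M₂ = 3.5714 × 8.947 ≈ 31.9533 billion.
ΔM = M₂ − M₁ = 31.9533 − 124.0002 = -92.0469 billion.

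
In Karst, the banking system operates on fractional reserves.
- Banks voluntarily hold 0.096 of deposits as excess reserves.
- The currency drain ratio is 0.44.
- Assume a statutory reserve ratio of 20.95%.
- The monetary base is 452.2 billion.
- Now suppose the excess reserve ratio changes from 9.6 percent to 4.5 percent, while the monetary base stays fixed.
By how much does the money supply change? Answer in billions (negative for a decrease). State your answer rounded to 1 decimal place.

Initially m₁ = (1 + 0.44) / (0.2095 + 0.096 + 0.44) ≈ 1.93159, so M₁ = 1.93159 × 452.2 ≈ 873.465 billion.
After the change m₂ = (1 + 0.44) / (0.2095 + 0.045 + 0.44) ≈ 2.07343, so M₂ = 2.07343 × 452.2 ≈ 937.605 billion.
ΔM = M₂ − M₁ = 937.605 − 873.465 = 64.14 billion.

64.1 billion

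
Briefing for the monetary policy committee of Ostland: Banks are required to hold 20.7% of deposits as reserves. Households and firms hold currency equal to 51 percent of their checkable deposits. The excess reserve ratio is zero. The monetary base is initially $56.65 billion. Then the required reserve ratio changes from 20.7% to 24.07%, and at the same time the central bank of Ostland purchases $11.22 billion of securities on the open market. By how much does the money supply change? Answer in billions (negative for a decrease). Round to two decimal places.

$17.21 billion

Before: m₁ = (1 + 0.51) / (0.207 + 0.51) ≈ 2.10600, MB₁ = 56.65, so M₁ = 2.10600 × 56.65 = 119.3049 billion.
After: m₂ = (1 + 0.51) / (0.2407 + 0.51) ≈ 2.01146, MB₂ = 56.65 + 11.22 = 67.87, so M₂ = 2.01146 × 67.87 ≈ 136.5178 billion.
ΔM = M₂ − M₁ = 136.5178 − 119.3049 = 17.2129 billion.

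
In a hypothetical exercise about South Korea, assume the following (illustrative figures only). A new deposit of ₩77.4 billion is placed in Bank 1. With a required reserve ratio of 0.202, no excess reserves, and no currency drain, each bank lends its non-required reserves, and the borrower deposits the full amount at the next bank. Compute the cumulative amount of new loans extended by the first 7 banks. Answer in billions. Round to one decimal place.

₩242.8 billion

Bank i lends (1 − rr)^i of the original deposit: Bank 1 lends 77.4·0.7980 = 61.7652, Bank 2 lends 77.4·0.7980² ≈ 49.2886, and so on.
Summing a geometric series: total = 77.4·[0.7980·(1 − 0.7980^7) / (1 − 0.7980)] ≈ 242.7578 billion.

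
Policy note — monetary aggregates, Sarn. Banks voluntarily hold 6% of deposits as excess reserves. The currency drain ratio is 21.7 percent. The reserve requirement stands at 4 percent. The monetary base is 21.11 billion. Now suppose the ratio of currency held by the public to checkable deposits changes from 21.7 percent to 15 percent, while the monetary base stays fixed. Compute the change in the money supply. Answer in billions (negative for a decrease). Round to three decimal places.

16.062 billion

Initially m₁ = (1 + 0.217) / (0.04 + 0.06 + 0.217) ≈ 3.839117, so M₁ = 3.839117 × 21.11 ≈ 81.0438 billion.
After the change m₂ = (1 + 0.15) / (0.04 + 0.06 + 0.15) = 4.6, so M₂ = 4.6 × 21.11 = 97.106 billion.
ΔM = M₂ − M₁ = 97.106 − 81.0438 = 16.0622 billion.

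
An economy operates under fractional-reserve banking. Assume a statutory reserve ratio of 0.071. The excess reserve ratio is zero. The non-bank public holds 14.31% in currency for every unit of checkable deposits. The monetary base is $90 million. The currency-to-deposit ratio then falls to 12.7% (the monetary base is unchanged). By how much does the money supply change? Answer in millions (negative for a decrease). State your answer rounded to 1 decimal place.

Initially m₁ = (1 + 0.1431) / (0.071 + 0.1431) ≈ 5.3391, so M₁ = 5.3391 × 90 = 480.519 million.
After the change m₂ = (1 + 0.127) / (0.071 + 0.127) ≈ 5.6919, so M₂ = 5.6919 × 90 = 512.271 million.
ΔM = M₂ − M₁ = 512.271 − 480.519 = 31.752 million.

$31.8 million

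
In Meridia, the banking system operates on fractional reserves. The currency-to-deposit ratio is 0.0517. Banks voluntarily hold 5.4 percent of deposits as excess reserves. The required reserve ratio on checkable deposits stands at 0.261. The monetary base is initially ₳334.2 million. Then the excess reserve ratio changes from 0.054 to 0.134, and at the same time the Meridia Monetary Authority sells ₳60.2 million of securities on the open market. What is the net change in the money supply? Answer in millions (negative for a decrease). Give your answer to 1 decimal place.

Before: m₁ = (1 + 0.0517) / (0.261 + 0.054 + 0.0517) ≈ 2.86801, MB₁ = 334.2, so M₁ = 2.86801 × 334.2 ≈ 958.4889 million.
After: m₂ = (1 + 0.0517) / (0.261 + 0.134 + 0.0517) ≈ 2.35438, MB₂ = 334.2 − 60.2 = 274, so M₂ = 2.35438 × 274 ≈ 645.1001 million.
ΔM = M₂ − M₁ = 645.1001 − 958.4889 = -313.3888 million.

-313.4 million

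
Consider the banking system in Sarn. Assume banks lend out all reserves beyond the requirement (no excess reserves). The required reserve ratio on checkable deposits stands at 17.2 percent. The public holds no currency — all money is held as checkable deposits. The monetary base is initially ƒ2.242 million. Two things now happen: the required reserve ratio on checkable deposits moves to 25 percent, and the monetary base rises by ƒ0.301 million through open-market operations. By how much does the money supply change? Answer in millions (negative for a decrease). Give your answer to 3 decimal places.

-2.863 million

Before: m₁ = 1 / (0.172) ≈ 5.81395, MB₁ = 2.242, so M₁ = 5.81395 × 2.242 ≈ 13.0349 million.
After: m₂ = 1 / (0.25) = 4, MB₂ = 2.242 + 0.301 = 2.543, so M₂ = 4 × 2.543 = 10.172 million.
ΔM = M₂ − M₁ = 10.172 − 13.0349 = -2.8629 million.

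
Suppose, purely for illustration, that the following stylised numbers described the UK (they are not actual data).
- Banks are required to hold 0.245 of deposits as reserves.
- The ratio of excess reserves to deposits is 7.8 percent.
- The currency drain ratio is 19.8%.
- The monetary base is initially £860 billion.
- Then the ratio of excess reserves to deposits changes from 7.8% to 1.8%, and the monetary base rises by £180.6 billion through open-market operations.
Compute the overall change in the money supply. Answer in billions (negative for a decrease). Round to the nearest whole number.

£727 billion

Before: m₁ = (1 + 0.198) / (0.245 + 0.078 + 0.198) ≈ 2.29942, MB₁ = 860, so M₁ = 2.29942 × 860 = 1977.5012 billion.
After: m₂ = (1 + 0.198) / (0.245 + 0.018 + 0.198) ≈ 2.59870, MB₂ = 860 + 180.6 = 1040.6, so M₂ = 2.59870 × 1040.6 ≈ 2704.2072 billion.
ΔM = M₂ − M₁ = 2704.2072 − 1977.5012 = 726.706 billion.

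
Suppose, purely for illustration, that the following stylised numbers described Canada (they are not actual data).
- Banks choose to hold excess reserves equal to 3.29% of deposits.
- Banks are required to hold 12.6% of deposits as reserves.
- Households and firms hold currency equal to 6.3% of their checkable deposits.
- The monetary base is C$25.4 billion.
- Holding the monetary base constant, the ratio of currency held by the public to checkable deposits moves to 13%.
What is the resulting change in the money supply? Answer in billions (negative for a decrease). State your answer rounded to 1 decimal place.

-22.3 billion

Initially m₁ = (1 + 0.063) / (0.126 + 0.0329 + 0.063) ≈ 4.7904, so M₁ = 4.7904 × 25.4 ≈ 121.6762 billion.
After the change m₂ = (1 + 0.13) / (0.126 + 0.0329 + 0.13) ≈ 3.9114, so M₂ = 3.9114 × 25.4 ≈ 99.3496 billion.
ΔM = M₂ − M₁ = 99.3496 − 121.6762 = -22.3266 billion.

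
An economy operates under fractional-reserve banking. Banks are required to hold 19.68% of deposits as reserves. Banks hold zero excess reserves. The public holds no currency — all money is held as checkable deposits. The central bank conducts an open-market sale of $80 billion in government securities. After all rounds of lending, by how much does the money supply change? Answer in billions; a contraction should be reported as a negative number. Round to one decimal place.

The simple money multiplier is m = 1/rr = 1/0.1968 ≈ 5.0813.
An open-market sale reduces the monetary base by 80 billion, so ΔM = m × ΔMB = 5.0813 × (−80) = -406.504 billion.

-406.5 billion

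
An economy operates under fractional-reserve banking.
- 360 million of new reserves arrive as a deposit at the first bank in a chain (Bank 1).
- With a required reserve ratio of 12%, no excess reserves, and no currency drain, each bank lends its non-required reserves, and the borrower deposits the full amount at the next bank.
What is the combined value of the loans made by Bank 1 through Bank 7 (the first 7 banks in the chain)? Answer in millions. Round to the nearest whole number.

Bank i lends (1 − rr)^i of the original deposit: Bank 1 lends 360·0.8800 = 316.8000, Bank 2 lends 360·0.8800² = 278.7840, and so on.
Summing a geometric series: total = 360·[0.8800·(1 − 0.8800^7) / (1 − 0.8800)] ≈ 1561.0964 million.

1561 million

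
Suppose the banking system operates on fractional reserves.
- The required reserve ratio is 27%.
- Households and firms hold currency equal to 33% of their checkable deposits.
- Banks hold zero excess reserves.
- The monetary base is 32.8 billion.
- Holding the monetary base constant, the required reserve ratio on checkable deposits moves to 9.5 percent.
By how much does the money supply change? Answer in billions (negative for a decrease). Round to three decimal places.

29.938 billion

Initially m₁ = (1 + 0.33) / (0.27 + 0.33) ≈ 2.216667, so M₁ = 2.216667 × 32.8 ≈ 72.7067 billion.
After the change m₂ = (1 + 0.33) / (0.095 + 0.33) ≈ 3.129412, so M₂ = 3.129412 × 32.8 ≈ 102.6447 billion.
ΔM = M₂ − M₁ = 102.6447 − 72.7067 = 29.938 billion.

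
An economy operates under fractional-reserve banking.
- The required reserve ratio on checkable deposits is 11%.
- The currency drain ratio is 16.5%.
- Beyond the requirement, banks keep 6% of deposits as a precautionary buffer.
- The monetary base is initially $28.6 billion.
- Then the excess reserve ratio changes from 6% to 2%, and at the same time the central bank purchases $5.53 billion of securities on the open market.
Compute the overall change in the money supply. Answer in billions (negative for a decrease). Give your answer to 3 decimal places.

Before: m₁ = (1 + 0.165) / (0.11 + 0.06 + 0.165) ≈ 3.477612, MB₁ = 28.6, so M₁ = 3.477612 × 28.6 ≈ 99.4597 billion.
After: m₂ = (1 + 0.165) / (0.11 + 0.02 + 0.165) ≈ 3.949153, MB₂ = 28.6 + 5.53 = 34.13, so M₂ = 3.949153 × 34.13 ≈ 134.7846 billion.
ΔM = M₂ − M₁ = 134.7846 − 99.4597 = 35.3249 billion.

$35.325 billion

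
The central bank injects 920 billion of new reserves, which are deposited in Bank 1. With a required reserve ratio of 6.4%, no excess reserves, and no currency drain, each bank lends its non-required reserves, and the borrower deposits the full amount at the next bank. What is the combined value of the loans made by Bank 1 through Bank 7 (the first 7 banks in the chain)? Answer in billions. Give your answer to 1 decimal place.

4986.3 billion

Bank i lends (1 − rr)^i of the original deposit: Bank 1 lends 920·0.9360 = 861.1200, Bank 2 lends 920·0.9360² ≈ 806.0083, and so on.
Summing a geometric series: total = 920·[0.9360·(1 − 0.9360^7) / (1 − 0.9360)] ≈ 4986.3411 billion.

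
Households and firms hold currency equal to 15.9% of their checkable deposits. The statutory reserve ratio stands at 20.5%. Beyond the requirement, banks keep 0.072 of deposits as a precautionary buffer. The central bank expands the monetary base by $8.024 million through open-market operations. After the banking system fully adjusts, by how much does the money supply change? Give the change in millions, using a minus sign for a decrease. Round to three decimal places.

The money multiplier is m = (1 + c) / (rr + e + c) = (1 + 0.159) / (0.205 + 0.072 + 0.159) ≈ 2.65826.
The purchase adds 8.024 million of base, so ΔM = m × ΔMB = 2.65826 × (+8.024) ≈ 21.3299 million.

$21.330 million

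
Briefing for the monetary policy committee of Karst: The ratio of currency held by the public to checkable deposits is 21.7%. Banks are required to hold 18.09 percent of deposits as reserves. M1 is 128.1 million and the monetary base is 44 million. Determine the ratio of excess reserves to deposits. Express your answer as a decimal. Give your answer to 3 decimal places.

0.020

Using m = M/MB = 128.1/44 ≈ 2.911364. Since m = (1 + c)/(c + rr + e), the denominator satisfies c + rr + e = (1 + c)/m = (1 + 0.217) / 2.911364 ≈ 0.418017.
With c = 0.217 and rr = 0.1809, the ratio of excess reserves to deposits is 0.418017 − 0.217 − 0.1809 = 0.020117.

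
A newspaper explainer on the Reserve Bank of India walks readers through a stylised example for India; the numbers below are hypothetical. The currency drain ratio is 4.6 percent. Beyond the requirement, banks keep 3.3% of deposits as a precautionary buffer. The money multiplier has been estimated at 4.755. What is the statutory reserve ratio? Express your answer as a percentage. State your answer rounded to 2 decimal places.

14.10%

Using m = 4.755. Since m = (1 + c)/(c + rr + e), the denominator satisfies c + rr + e = (1 + c)/m = (1 + 0.046) / 4.755 ≈ 0.219979.
With c = 0.046 and e = 0.033, the statutory reserve ratio is 0.219979 − 0.046 − 0.033 = 0.140979.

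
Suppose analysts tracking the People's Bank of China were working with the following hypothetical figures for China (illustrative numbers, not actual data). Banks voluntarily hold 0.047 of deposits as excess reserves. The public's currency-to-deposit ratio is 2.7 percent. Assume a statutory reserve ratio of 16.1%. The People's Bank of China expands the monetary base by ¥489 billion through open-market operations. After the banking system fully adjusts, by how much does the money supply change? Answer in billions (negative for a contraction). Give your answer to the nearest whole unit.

¥2137 billion

The money multiplier is m = (1 + c) / (rr + e + c) = (1 + 0.027) / (0.161 + 0.047 + 0.027) ≈ 4.3702.
The purchase adds 489 billion of base, so ΔM = m × ΔMB = 4.3702 × (+489) = 2137.0278 billion.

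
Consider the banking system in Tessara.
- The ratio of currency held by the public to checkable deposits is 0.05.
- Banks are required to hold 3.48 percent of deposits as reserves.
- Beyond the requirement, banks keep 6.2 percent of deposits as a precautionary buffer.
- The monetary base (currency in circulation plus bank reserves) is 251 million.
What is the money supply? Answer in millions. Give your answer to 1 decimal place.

1795.3 million

The money multiplier is m = (1 + c) / (rr + e + c) = (1 + 0.05) / (0.0348 + 0.062 + 0.05) ≈ 7.15259.
So M = m × MB = 7.15259 × 251 ≈ 1795.3001 million.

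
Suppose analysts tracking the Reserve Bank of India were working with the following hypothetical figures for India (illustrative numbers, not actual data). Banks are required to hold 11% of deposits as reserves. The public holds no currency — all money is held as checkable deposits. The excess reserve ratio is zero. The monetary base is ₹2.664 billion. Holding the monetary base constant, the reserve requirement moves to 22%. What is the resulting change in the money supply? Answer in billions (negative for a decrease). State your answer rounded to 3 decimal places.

-12.109 billion

Initially m₁ = 1 / (0.11) ≈ 9.09091, so M₁ = 9.09091 × 2.664 ≈ 24.2182 billion.
After the change m₂ = 1 / (0.22) ≈ 4.54545, so M₂ = 4.54545 × 2.664 ≈ 12.1091 billion.
ΔM = M₂ − M₁ = 12.1091 − 24.2182 = -12.1091 billion.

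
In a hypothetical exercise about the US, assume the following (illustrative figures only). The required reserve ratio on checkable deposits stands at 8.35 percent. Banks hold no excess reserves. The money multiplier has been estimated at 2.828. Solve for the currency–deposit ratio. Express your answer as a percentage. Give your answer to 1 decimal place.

Using m = 2.828. From m = (1 + c)/(c + rr + e), rearranging gives 1 + c = m·(c + rr + e), so c·(1 − m) = m·(rr + e) − 1.
Hence c = [m·(rr + e) − 1]/(1 − m) = [2.828 × (0.0835 + 0) − 1] / (1 − 2.828) ≈ 0.417868.

41.8%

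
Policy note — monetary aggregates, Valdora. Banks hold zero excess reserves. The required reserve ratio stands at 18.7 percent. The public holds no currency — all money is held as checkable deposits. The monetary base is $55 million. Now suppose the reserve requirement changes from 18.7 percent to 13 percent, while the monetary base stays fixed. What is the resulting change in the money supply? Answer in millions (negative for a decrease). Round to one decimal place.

$129.0 million

Initially m₁ = 1 / (0.187) ≈ 5.3476, so M₁ = 5.3476 × 55 = 294.118 million.
After the change m₂ = 1 / (0.13) ≈ 7.6923, so M₂ = 7.6923 × 55 = 423.0765 million.
ΔM = M₂ − M₁ = 423.0765 − 294.118 = 128.9585 million.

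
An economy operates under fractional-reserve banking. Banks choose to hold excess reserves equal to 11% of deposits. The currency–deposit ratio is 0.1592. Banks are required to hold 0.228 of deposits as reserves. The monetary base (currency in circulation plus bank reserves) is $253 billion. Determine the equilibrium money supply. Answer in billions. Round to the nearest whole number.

The money multiplier is m = (1 + c) / (rr + e + c) = (1 + 0.1592) / (0.228 + 0.11 + 0.1592) ≈ 2.3315.
So M = m × MB = 2.3315 × 253 = 589.8695 billion.

$590 billion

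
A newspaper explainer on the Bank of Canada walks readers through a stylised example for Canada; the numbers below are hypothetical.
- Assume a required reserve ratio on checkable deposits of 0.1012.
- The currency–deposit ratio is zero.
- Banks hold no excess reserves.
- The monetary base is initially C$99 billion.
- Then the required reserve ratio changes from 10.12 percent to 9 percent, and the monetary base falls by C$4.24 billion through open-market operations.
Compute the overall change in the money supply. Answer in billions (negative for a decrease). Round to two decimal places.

Before: m₁ = 1 / (0.1012) ≈ 9.88142, MB₁ = 99, so M₁ = 9.88142 × 99 ≈ 978.2606 billion.
After: m₂ = 1 / (0.09) ≈ 11.11111, MB₂ = 99 − 4.24 = 94.76, so M₂ = 11.11111 × 94.76 ≈ 1052.8888 billion.
ΔM = M₂ − M₁ = 1052.8888 − 978.2606 = 74.6282 billion.

C$74.63 billion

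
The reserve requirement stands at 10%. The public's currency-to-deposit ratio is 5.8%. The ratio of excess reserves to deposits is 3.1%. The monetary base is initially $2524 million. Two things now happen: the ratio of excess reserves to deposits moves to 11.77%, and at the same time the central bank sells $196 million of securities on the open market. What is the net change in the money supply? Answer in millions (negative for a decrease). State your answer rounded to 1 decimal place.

-5195.3 million

Before: m₁ = (1 + 0.058) / (0.1 + 0.031 + 0.058) ≈ 5.597884, MB₁ = 2524, so M₁ = 5.597884 × 2524 ≈ 14129.0592 million.
After: m₂ = (1 + 0.058) / (0.1 + 0.1177 + 0.058) ≈ 3.837505, MB₂ = 2524 − 196 = 2328, so M₂ = 3.837505 × 2328 ≈ 8933.7116 million.
ΔM = M₂ − M₁ = 8933.7116 − 14129.0592 = -5195.3476 million.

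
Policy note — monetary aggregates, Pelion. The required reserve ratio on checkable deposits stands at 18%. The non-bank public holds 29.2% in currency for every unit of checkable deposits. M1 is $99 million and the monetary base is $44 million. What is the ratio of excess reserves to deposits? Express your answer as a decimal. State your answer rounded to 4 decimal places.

Using m = M/MB = 99/44 = 2.250000. Since m = (1 + c)/(c + rr + e), the denominator satisfies c + rr + e = (1 + c)/m = (1 + 0.292) / 2.250000 ≈ 0.574222.
With c = 0.292 and rr = 0.18, the ratio of excess reserves to deposits is 0.574222 − 0.292 − 0.18 = 0.102222.

0.1022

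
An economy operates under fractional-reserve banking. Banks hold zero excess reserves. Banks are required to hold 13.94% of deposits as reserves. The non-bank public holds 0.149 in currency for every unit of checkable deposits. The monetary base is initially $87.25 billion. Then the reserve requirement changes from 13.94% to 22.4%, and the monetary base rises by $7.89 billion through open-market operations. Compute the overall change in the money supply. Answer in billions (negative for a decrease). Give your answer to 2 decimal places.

Before: m₁ = (1 + 0.149) / (0.1394 + 0.149) ≈ 3.98405, MB₁ = 87.25, so M₁ = 3.98405 × 87.25 ≈ 347.6084 billion.
After: m₂ = (1 + 0.149) / (0.224 + 0.149) ≈ 3.08043, MB₂ = 87.25 + 7.89 = 95.14, so M₂ = 3.08043 × 95.14 ≈ 293.0721 billion.
ΔM = M₂ − M₁ = 293.0721 − 347.6084 = -54.5363 billion.

-54.54 billion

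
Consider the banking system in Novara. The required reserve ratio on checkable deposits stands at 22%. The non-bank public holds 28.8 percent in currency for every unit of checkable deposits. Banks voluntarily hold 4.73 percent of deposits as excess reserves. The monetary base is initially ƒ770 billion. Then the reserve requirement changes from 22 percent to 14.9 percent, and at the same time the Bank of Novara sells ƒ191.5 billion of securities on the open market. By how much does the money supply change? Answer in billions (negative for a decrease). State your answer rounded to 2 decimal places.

-247.46 billion

Before: m₁ = (1 + 0.288) / (0.22 + 0.0473 + 0.288) ≈ 2.319467, MB₁ = 770, so M₁ = 2.319467 × 770 ≈ 1785.9896 billion.
After: m₂ = (1 + 0.288) / (0.149 + 0.0473 + 0.288) ≈ 2.659509, MB₂ = 770 − 191.5 = 578.5, so M₂ = 2.659509 × 578.5 ≈ 1538.526 billion.
ΔM = M₂ − M₁ = 1538.526 − 1785.9896 = -247.4636 billion.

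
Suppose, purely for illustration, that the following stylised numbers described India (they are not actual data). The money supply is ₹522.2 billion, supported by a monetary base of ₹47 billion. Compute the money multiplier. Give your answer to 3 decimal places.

The money multiplier is m = M / MB = 522.2 / 47 ≈ 11.11064.

11.111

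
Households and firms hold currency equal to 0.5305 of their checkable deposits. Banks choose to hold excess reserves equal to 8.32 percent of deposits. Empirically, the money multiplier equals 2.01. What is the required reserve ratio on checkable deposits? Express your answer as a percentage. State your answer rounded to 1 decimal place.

Using m = 2.01. Since m = (1 + c)/(c + rr + e), the denominator satisfies c + rr + e = (1 + c)/m = (1 + 0.5305) / 2.01 ≈ 0.761443.
With c = 0.5305 and e = 0.0832, the required reserve ratio on checkable deposits is 0.761443 − 0.5305 − 0.0832 = 0.147743.

14.8%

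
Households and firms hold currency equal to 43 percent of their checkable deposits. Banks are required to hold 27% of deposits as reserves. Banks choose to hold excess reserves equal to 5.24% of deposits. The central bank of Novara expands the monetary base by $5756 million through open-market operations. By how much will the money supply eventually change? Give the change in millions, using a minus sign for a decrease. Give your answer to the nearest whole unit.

$10940 million

The money multiplier is m = (1 + c) / (rr + e + c) = (1 + 0.43) / (0.27 + 0.0524 + 0.43) ≈ 1.90058.
The purchase adds 5756 million of base, so ΔM = m × ΔMB = 1.90058 × (+5756) ≈ 10939.7385 million.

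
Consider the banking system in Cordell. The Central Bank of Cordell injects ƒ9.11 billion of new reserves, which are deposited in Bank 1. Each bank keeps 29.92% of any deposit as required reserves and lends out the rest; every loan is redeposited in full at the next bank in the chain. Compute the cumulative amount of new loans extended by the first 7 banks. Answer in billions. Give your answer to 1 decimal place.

Bank i lends (1 − rr)^i of the original deposit: Bank 1 lends 9.11·0.7008 ≈ 6.3843, Bank 2 lends 9.11·0.7008² ≈ 4.4741, and so on.
Summing a geometric series: total = 9.11·[0.7008·(1 − 0.7008^7) / (1 − 0.7008)] ≈ 19.5665 billion.

ƒ19.6 billion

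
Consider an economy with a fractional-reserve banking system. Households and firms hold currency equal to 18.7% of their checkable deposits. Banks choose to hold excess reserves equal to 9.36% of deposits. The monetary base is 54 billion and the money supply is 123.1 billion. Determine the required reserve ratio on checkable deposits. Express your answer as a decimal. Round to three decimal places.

Using m = M/MB = 123.1/54 ≈ 2.279630. Since m = (1 + c)/(c + rr + e), the denominator satisfies c + rr + e = (1 + c)/m = (1 + 0.187) / 2.279630 ≈ 0.520699.
With c = 0.187 and e = 0.0936, the required reserve ratio on checkable deposits is 0.520699 − 0.187 − 0.0936 = 0.240099.

0.240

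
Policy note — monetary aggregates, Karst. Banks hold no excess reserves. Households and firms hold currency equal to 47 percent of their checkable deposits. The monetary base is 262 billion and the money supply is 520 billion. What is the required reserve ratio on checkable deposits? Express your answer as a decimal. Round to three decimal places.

Using m = M/MB = 520/262 ≈ 1.984733. Since m = (1 + c)/(c + rr + e), the denominator satisfies c + rr + e = (1 + c)/m = (1 + 0.47) / 1.984733 ≈ 0.740654.
With c = 0.47 and e = 0, the required reserve ratio on checkable deposits is 0.740654 − 0.47 − 0 = 0.270654.

0.271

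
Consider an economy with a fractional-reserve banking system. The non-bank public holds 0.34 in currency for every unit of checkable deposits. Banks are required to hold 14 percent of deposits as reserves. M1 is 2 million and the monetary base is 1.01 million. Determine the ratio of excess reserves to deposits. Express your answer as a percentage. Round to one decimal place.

Using m = M/MB = 2/1.01 ≈ 1.980198. Since m = (1 + c)/(c + rr + e), the denominator satisfies c + rr + e = (1 + c)/m = (1 + 0.34) / 1.980198 ≈ 0.676700.
With c = 0.34 and rr = 0.14, the ratio of excess reserves to deposits is 0.676700 − 0.34 − 0.14 = 0.1967.

19.7%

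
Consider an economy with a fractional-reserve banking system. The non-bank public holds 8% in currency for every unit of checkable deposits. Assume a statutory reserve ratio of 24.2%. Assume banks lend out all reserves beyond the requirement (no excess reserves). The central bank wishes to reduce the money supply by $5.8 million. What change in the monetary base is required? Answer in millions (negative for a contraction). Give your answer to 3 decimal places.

The money multiplier is m = (1 + c) / (rr + c) = (1 + 0.08) / (0.242 + 0.08) ≈ 3.35404.
ΔMB = ΔM / m = (−5.8) / 3.35404 ≈ -1.7293 million.

-1.729 million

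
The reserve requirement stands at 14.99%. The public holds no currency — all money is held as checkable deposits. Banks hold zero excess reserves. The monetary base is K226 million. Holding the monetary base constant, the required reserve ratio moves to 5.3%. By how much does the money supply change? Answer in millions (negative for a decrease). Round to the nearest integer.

K2756 million

Initially m₁ = 1 / (0.1499) ≈ 6.6711, so M₁ = 6.6711 × 226 = 1507.6686 million.
After the change m₂ = 1 / (0.053) ≈ 18.8679, so M₂ = 18.8679 × 226 = 4264.1454 million.
ΔM = M₂ − M₁ = 4264.1454 − 1507.6686 = 2756.4768 million.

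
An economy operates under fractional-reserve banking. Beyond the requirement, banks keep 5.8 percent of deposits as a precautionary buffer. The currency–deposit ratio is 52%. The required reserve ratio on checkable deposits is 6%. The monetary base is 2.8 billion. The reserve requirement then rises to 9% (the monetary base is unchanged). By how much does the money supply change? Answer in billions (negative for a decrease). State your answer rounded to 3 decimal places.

Initially m₁ = (1 + 0.52) / (0.06 + 0.058 + 0.52) ≈ 2.38245, so M₁ = 2.38245 × 2.8 ≈ 6.6709 billion.
After the change m₂ = (1 + 0.52) / (0.09 + 0.058 + 0.52) ≈ 2.27545, so M₂ = 2.27545 × 2.8 ≈ 6.3713 billion.
ΔM = M₂ − M₁ = 6.3713 − 6.6709 = -0.2996 billion.

-0.300 billion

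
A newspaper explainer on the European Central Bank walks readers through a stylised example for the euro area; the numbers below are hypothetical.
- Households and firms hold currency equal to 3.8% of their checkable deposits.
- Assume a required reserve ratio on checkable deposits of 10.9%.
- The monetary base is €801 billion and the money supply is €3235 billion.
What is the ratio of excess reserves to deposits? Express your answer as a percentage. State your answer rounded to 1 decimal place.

Using m = M/MB = 3235/801 ≈ 4.038702. Since m = (1 + c)/(c + rr + e), the denominator satisfies c + rr + e = (1 + c)/m = (1 + 0.038) / 4.038702 ≈ 0.257013.
With c = 0.038 and rr = 0.109, the ratio of excess reserves to deposits is 0.257013 − 0.038 − 0.109 = 0.110013.

11.0%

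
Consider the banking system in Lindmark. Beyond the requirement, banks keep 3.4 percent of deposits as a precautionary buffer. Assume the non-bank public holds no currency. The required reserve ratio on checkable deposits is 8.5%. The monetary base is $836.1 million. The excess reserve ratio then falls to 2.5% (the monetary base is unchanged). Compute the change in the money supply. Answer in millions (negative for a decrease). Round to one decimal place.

$574.9 million

Initially m₁ = 1 / (0.085 + 0.034) ≈ 8.40336, so M₁ = 8.40336 × 836.1 ≈ 7026.0493 million.
After the change m₂ = 1 / (0.085 + 0.025) ≈ 9.09091, so M₂ = 9.09091 × 836.1 ≈ 7600.9099 million.
ΔM = M₂ − M₁ = 7600.9099 − 7026.0493 = 574.8606 million.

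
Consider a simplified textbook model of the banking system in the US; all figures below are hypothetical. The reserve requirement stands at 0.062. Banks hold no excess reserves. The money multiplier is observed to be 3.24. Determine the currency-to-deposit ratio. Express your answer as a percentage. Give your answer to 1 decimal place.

35.7%

Using m = 3.24. From m = (1 + c)/(c + rr + e), rearranging gives 1 + c = m·(c + rr + e), so c·(1 − m) = m·(rr + e) − 1.
Hence c = [m·(rr + e) − 1]/(1 − m) = [3.24 × (0.062 + 0) − 1] / (1 − 3.24) = 0.356750.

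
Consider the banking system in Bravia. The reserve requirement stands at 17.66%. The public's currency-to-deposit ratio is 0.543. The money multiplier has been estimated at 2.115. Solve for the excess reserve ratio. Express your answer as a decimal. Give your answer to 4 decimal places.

Using m = 2.115. Since m = (1 + c)/(c + rr + e), the denominator satisfies c + rr + e = (1 + c)/m = (1 + 0.543) / 2.115 ≈ 0.729551.
With c = 0.543 and rr = 0.1766, the excess reserve ratio is 0.729551 − 0.543 − 0.1766 = 0.009951.

0.0100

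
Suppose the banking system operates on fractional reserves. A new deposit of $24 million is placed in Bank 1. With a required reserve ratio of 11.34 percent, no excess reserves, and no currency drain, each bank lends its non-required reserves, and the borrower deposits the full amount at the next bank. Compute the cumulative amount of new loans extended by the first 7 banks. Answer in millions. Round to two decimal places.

Bank i lends (1 − rr)^i of the original deposit: Bank 1 lends 24·0.8866 = 21.2784, Bank 2 lends 24·0.8866² ≈ 18.8654, and so on.
Summing a geometric series: total = 24·[0.8866·(1 − 0.8866^7) / (1 − 0.8866)] ≈ 106.8386 million.

$106.84 million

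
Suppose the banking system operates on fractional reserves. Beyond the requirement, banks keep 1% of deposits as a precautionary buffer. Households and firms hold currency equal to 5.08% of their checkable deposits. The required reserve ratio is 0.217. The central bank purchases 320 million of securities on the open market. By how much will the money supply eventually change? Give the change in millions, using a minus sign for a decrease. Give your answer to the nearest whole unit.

1210 million

The money multiplier is m = (1 + c) / (rr + e + c) = (1 + 0.0508) / (0.217 + 0.01 + 0.0508) ≈ 3.7826.
The purchase adds 320 million of base, so ΔM = m × ΔMB = 3.7826 × (+320) = 1210.432 million.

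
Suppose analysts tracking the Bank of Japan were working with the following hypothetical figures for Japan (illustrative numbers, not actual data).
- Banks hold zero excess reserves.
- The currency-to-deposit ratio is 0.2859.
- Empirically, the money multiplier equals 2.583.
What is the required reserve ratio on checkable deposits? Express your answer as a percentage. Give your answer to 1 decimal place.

21.2%

Using m = 2.583. Since m = (1 + c)/(c + rr + e), the denominator satisfies c + rr + e = (1 + c)/m = (1 + 0.2859) / 2.583 ≈ 0.497832.
With c = 0.2859 and e = 0, the required reserve ratio on checkable deposits is 0.497832 − 0.2859 − 0 = 0.211932.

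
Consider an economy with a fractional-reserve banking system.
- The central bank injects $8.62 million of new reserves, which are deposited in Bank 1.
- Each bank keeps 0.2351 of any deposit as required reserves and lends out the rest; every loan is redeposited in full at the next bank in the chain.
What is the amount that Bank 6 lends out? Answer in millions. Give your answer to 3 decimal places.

$1.726 million

Each bank lends a fraction (1 − rr) = 0.7649 of the deposit it receives, so Bank 6 receives 8.62·0.7649^5 and lends 8.62·0.7649^6 ≈ 1.7264 million.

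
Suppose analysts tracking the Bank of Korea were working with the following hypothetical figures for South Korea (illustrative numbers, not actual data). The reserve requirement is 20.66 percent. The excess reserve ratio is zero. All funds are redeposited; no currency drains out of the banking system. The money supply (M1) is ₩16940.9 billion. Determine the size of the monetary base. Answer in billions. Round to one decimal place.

₩3500.0 billion

With no currency drain and no excess reserves, the money multiplier is m = 1/rr = 1/0.2066 ≈ 4.8402711.
The monetary base is MB = M / m = 16940.9 / 4.8402711 ≈ 3499.9899 billion.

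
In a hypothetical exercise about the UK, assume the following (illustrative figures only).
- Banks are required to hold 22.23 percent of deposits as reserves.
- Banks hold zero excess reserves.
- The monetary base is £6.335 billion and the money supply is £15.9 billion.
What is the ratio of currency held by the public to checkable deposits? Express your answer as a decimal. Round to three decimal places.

0.293

Using m = M/MB = 15.9/6.335 ≈ 2.509866. From m = (1 + c)/(c + rr + e), rearranging gives 1 + c = m·(c + rr + e), so c·(1 − m) = m·(rr + e) − 1.
Hence c = [m·(rr + e) − 1]/(1 − m) = [2.509866 × (0.2223 + 0) − 1] / (1 − 2.509866) ≈ 0.292779.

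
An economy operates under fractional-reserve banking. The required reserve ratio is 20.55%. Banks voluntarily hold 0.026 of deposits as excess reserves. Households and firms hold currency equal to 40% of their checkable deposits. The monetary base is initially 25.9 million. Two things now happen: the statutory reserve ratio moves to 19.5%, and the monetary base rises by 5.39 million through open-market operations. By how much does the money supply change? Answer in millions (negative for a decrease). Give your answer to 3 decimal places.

13.122 million

Before: m₁ = (1 + 0.4) / (0.2055 + 0.026 + 0.4) ≈ 2.216944, MB₁ = 25.9, so M₁ = 2.216944 × 25.9 ≈ 57.4188 million.
After: m₂ = (1 + 0.4) / (0.195 + 0.026 + 0.4) ≈ 2.254428, MB₂ = 25.9 + 5.39 = 31.29, so M₂ = 2.254428 × 31.29 ≈ 70.5411 million.
ΔM = M₂ − M₁ = 70.5411 − 57.4188 = 13.1223 million.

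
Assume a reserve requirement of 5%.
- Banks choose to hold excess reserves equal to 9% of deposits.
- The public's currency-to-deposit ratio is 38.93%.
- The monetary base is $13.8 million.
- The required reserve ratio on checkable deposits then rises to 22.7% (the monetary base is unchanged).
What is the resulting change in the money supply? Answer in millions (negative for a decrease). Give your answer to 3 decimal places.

Initially m₁ = (1 + 0.3893) / (0.05 + 0.09 + 0.3893) ≈ 2.624787, so M₁ = 2.624787 × 13.8 ≈ 36.2221 million.
After the change m₂ = (1 + 0.3893) / (0.227 + 0.09 + 0.3893) ≈ 1.967011, so M₂ = 1.967011 × 13.8 ≈ 27.1448 million.
ΔM = M₂ − M₁ = 27.1448 − 36.2221 = -9.0773 million.

-9.077 million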